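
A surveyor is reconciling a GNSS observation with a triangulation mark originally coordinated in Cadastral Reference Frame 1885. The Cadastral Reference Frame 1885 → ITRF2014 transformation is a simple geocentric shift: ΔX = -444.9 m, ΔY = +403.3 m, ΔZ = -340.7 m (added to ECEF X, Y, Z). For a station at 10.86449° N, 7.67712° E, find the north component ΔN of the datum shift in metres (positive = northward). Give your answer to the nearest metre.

ΔN = -262 m

The local north axis is (−sin φ cos λ, −sin φ sin λ, cos φ), giving ΔN = 83.106 − 10.155 − 334.593 = -261.64 m.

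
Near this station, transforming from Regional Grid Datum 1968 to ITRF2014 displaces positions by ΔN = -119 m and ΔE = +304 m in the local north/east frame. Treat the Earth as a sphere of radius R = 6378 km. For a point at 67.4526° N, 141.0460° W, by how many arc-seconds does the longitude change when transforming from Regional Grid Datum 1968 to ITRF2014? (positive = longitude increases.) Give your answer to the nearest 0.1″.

Δλ = 25.6″

At latitude 67.4526°, cos φ = 0.383448.
One radian of longitude at latitude φ spans R cos φ, so Δλ = ΔE / (R cos φ) = 304.0 / (6378000 × 0.383448) = 1.2430e-04 rad = 25.639″.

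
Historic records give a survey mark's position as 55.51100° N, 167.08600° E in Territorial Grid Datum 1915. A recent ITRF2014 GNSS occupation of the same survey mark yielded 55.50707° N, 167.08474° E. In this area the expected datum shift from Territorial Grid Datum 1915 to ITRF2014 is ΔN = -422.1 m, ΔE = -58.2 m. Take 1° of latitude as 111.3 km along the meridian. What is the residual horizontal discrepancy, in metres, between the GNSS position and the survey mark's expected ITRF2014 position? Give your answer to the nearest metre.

Observed coordinate differences: Δφ = -0.00393°, Δλ = -0.00126°.
Converting to metres (1° lat = 111300 m, cos φ = 0.566248): observed ΔN = -437.4 m, observed ΔE = -79.4 m.
Subtracting the expected shift leaves a residual of -437.4 − (-422.1) = -15.3 m north and -79.4 − (-58.2) = -21.2 m east.
Residual distance = √((-15.3)² + (-21.2)²) = 26.2 m.

26 m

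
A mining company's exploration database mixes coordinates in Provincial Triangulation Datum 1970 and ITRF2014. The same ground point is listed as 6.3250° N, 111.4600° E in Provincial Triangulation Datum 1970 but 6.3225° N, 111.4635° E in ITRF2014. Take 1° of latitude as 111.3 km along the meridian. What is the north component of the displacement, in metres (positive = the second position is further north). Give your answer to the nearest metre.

ΔN = -278 m

Δφ = 6.3225° − 6.3250° = -0.0025°; Δλ = 111.4635° − 111.4600° = +0.0035°.
ΔN = Δφ × 111300 = -278.3 m; ΔE = Δλ × 111300 × cos(6.3250°) = +0.0035 × 111300 × 0.993913 = 387.2 m.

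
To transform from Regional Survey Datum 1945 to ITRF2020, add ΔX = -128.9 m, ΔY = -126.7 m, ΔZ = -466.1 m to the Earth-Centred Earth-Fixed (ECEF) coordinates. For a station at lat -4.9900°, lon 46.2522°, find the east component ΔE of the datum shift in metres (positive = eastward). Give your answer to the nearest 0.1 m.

ΔE = 5.5 m

The local east axis at (φ, λ) is (−sin λ, cos λ, 0), so ΔE = −sin(46.2522°)·(-128.9) + cos(46.2522°)·(-126.7) = 5.50 m.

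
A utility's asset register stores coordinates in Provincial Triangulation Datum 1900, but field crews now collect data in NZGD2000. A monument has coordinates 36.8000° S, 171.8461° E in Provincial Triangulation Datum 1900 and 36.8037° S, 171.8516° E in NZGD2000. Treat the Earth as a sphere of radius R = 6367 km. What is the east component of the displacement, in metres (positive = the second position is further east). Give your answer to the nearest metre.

ΔE = 489 m

Δφ = -36.8037° − -36.8000° = -0.0037°; Δλ = 171.8516° − 171.8461° = +0.0055°.
1° along a meridian = πR/180 = 111125 m.
ΔN = Δφ × 111125 = -411.2 m; ΔE = Δλ × 111125 × cos(-36.8000°) = +0.0055 × 111125 × 0.800731 = 489.4 m.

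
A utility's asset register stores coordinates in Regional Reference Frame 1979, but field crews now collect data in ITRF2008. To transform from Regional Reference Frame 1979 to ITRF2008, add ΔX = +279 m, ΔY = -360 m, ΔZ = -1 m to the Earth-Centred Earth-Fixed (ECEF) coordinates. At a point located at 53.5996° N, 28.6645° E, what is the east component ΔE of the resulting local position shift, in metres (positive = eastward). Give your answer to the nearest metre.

ΔE = -450 m

At φ = 53.5996°, λ = 28.6645°: sin φ = 0.804890, cos φ = 0.593425, sin λ = 0.479680, cos λ = 0.877444.
ΔE = −sin λ·ΔX + cos λ·ΔY = −(0.479680)·(279) + (0.877444)·(-360) = -449.71 m.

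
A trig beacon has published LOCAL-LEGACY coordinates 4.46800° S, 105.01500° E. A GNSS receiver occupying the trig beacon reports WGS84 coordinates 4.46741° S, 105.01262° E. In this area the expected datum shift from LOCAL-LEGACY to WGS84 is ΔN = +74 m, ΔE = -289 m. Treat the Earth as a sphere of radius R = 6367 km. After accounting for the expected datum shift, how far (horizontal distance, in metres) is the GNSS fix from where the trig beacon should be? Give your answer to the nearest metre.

Observed coordinate differences: Δφ = +0.00059°, Δλ = -0.00238°.
Converting to metres (1° lat = 111125 m, cos φ = 0.996961): observed ΔN = 65.6 m, observed ΔE = -263.7 m.
Subtracting the expected shift leaves a residual of 65.6 − (74) = -8.4 m north and -263.7 − (-289) = 25.3 m east.
Residual distance = √((-8.4)² + 25.3²) = 26.7 m.

27 m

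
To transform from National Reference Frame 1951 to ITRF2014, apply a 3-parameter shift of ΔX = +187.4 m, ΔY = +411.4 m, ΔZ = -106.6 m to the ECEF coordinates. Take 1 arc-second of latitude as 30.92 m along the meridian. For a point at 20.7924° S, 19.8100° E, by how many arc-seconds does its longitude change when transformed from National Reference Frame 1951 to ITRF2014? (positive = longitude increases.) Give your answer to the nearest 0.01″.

Δλ = 11.19″

sin φ = -0.354983, cos φ = 0.934873, sin λ = 0.338902, cos λ = 0.940822.
East component: ΔE = −sin λ·ΔX + cos λ·ΔY = −(0.338902)(187.4) + (0.940822)(411.4) = 323.54 m.
1° of latitude spans 3600 × 30.92 = 111312 m; at latitude φ, 1° of longitude spans that × cos φ = 104062.6 m, so Δλ = 323.54 / 104062.6 × 3600 = 11.193″.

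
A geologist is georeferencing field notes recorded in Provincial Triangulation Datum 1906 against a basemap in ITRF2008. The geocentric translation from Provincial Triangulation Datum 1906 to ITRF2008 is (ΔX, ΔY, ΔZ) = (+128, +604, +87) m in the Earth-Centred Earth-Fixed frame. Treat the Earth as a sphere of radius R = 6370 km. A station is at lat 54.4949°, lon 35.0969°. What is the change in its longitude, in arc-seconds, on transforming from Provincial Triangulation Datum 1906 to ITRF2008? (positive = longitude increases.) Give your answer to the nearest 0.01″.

Δλ = 23.45″

sin φ = 0.814064, cos φ = 0.580775, sin λ = 0.574961, cos λ = 0.818181.
East component: ΔE = −sin λ·ΔX + cos λ·ΔY = −(0.574961)(128) + (0.818181)(604) = 420.59 m.
1° of latitude spans πR/180 = 111177 m; at latitude φ, 1° of longitude spans that × cos φ = 64569.1 m, so Δλ = 420.59 / 64569.1 × 3600 = 23.449″.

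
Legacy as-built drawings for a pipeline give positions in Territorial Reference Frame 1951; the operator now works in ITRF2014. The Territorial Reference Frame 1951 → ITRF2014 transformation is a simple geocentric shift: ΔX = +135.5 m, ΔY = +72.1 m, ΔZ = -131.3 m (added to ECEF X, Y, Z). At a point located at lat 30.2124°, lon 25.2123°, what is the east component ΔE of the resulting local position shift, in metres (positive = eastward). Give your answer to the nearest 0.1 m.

The local east axis at (φ, λ) is (−sin λ, cos λ, 0), so ΔE = −sin(25.2123°)·135.5 + cos(25.2123°)·72.1 = 7.51 m.

ΔE = 7.5 m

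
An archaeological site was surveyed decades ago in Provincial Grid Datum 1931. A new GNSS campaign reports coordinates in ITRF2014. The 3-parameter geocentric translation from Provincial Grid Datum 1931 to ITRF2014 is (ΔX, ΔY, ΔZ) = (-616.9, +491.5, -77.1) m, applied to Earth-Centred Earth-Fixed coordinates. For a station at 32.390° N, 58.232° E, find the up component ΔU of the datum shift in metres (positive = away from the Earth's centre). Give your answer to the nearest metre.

The local up (radial) axis is (cos φ cos λ, cos φ sin λ, sin φ), giving ΔU = -274.256 + 352.856 − 41.301 = 37.30 m.

ΔU = 37 m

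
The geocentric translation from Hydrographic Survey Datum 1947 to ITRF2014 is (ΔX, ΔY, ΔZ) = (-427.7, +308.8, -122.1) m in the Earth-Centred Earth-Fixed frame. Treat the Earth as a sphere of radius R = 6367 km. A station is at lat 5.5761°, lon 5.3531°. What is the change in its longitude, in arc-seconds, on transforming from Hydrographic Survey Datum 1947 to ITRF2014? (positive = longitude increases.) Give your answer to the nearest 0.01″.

Δλ = 11.31″

sin φ = 0.097168, cos φ = 0.995268, sin λ = 0.093293, cos λ = 0.995639.
East component: ΔE = −sin λ·ΔX + cos λ·ΔY = −(0.093293)(-427.7) + (0.995639)(308.8) = 347.35 m.
1° of latitude spans πR/180 = 111125 m; at latitude φ, 1° of longitude spans that × cos φ = 110599.3 m, so Δλ = 347.35 / 110599.3 × 3600 = 11.306″.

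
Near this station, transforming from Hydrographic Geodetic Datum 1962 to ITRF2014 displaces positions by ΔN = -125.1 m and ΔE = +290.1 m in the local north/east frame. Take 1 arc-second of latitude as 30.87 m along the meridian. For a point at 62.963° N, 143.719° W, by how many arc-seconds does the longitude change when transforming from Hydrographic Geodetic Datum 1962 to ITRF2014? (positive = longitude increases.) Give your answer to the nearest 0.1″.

At latitude 62.963°, cos φ = 0.454566.
1″ of longitude at this latitude = 30.87 × cos φ = 14.0324 m, so Δλ = 290.1 / 14.0324 = 20.674″.

Δλ = 20.7″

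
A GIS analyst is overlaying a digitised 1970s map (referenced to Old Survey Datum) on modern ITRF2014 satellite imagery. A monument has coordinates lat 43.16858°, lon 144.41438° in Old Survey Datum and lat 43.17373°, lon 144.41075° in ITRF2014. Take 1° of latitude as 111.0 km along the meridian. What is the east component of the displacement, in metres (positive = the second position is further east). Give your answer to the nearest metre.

Δφ = 43.17373° − 43.16858° = +0.00515°; Δλ = 144.41075° − 144.41438° = -0.00363°.
ΔN = Δφ × 111000 = 571.7 m; ΔE = Δλ × 111000 × cos(43.16858°) = -0.00363 × 111000 × 0.729344 = -293.9 m.

ΔE = -294 m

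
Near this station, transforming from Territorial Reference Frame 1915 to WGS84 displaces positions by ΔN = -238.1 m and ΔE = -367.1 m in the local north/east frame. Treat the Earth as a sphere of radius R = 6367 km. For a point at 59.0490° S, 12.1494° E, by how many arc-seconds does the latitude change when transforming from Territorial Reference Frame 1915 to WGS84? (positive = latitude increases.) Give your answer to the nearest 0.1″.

Δφ = -7.7″

On a sphere of radius R, 1 rad of latitude = R, so Δφ = ΔN / R = -238.1 / 6367000 = -3.7396e-05 rad = -7.713″.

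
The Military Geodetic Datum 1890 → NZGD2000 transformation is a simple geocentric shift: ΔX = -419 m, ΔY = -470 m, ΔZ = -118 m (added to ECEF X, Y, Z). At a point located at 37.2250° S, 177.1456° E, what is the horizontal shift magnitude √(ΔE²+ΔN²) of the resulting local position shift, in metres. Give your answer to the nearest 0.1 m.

511.3 m

The local east axis at (φ, λ) is (−sin λ, cos λ, 0), so ΔE = −sin(177.1456°)·(-419) + cos(177.1456°)·(-470) = 490.28 m.
The local north axis is (−sin φ cos λ, −sin φ sin λ, cos φ), giving ΔN = 253.158 − 14.159 − 93.959 = 145.04 m.
Horizontal magnitude = √(ΔE² + ΔN²) = √(490.28² + 145.04²) = 511.29 m.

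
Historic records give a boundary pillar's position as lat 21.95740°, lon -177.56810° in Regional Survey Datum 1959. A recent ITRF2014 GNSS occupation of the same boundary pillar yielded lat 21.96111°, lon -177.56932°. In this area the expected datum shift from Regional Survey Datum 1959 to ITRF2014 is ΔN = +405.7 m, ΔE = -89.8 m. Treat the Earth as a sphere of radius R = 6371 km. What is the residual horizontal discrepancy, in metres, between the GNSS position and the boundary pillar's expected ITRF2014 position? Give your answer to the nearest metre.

Observed coordinate differences: Δφ = +0.00371°, Δλ = -0.00122°.
Converting to metres (1° lat = 111195 m, cos φ = 0.927462): observed ΔN = 412.5 m, observed ΔE = -125.8 m.
Subtracting the expected shift leaves a residual of 412.5 − (405.7) = 6.8 m north and -125.8 − (-89.8) = -36.0 m east.
Residual distance = √(6.8² + (-36.0)²) = 36.7 m.

37 m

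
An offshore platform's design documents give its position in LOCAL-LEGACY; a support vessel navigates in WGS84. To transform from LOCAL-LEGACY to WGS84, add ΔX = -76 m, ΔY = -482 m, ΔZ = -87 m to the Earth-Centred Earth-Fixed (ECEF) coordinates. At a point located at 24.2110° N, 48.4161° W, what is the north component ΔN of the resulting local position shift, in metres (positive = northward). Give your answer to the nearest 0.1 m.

ΔN = -206.5 m

The local north axis is (−sin φ cos λ, −sin φ sin λ, cos φ), giving ΔN = 20.686 − 147.852 − 79.348 = -206.51 m.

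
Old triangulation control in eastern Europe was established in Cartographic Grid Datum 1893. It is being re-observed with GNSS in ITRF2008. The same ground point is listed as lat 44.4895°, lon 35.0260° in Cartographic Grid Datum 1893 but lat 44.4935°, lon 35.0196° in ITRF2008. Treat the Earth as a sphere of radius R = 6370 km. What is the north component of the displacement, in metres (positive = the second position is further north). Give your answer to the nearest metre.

ΔN = 445 m

Δφ = 44.4935° − 44.4895° = +0.0040°; Δλ = 35.0196° − 35.0260° = -0.0064°.
1° along a meridian = πR/180 = 111177 m.
ΔN = Δφ × 111177 = 444.7 m; ΔE = Δλ × 111177 × cos(44.4895°) = -0.0064 × 111177 × 0.713379 = -507.6 m.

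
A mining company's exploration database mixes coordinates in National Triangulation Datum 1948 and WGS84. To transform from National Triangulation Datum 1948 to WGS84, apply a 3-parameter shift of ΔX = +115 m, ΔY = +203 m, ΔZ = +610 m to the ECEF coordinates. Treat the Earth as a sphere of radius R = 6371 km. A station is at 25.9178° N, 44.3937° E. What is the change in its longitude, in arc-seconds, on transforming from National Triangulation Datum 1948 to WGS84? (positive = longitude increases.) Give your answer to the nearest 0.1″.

Δλ = 2.3″

sin φ = 0.437081, cos φ = 0.899422, sin λ = 0.699585, cos λ = 0.714550.
East component: ΔE = −sin λ·ΔX + cos λ·ΔY = −(0.699585)(115) + (0.714550)(203) = 64.60 m.
1° of latitude spans πR/180 = 111195 m; at latitude φ, 1° of longitude spans that × cos φ = 100011.2 m, so Δλ = 64.60 / 100011.2 × 3600 = 2.325″.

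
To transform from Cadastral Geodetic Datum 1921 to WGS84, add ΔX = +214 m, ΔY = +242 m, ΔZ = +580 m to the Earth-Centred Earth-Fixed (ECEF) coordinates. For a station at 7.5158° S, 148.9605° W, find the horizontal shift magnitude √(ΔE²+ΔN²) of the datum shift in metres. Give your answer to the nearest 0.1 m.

543.4 m

At φ = -7.5158°, λ = -148.9605°: sin φ = -0.130800, cos φ = 0.991409, sin λ = -0.515629, cos λ = -0.856812.
ΔE = −sin λ·ΔX + cos λ·ΔY = −(-0.515629)·(214) + (-0.856812)·(242) = -97.00 m.
ΔN = −sin φ cos λ·ΔX − sin φ sin λ·ΔY + cos φ·ΔZ = −(-0.130800)(-0.856812)(214) − (-0.130800)(-0.515629)(242) + (0.991409)(580) = 534.71 m.
Horizontal magnitude = √(ΔE² + ΔN²) = √((-97.00)² + 534.71²) = 543.44 m.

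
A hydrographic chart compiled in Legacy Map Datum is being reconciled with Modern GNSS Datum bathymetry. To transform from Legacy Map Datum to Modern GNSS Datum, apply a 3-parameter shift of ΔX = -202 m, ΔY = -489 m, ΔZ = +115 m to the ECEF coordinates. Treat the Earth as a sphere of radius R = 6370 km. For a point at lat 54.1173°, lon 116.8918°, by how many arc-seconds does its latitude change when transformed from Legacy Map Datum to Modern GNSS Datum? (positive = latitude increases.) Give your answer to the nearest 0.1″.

Δφ = 11.2″

sin φ = 0.810219, cos φ = 0.586128, sin λ = 0.891862, cos λ = -0.452307.
North component: ΔN = −sin φ cos λ·ΔX − sin φ sin λ·ΔY + cos φ·ΔZ = −(0.810219)(-0.452307)(-202) − (0.810219)(0.891862)(-489) + (0.586128)(115) = 346.73 m.
1° of latitude spans πR/180 = 111177 m, so Δφ = 346.73 / 111177 × 3600 = 11.227″.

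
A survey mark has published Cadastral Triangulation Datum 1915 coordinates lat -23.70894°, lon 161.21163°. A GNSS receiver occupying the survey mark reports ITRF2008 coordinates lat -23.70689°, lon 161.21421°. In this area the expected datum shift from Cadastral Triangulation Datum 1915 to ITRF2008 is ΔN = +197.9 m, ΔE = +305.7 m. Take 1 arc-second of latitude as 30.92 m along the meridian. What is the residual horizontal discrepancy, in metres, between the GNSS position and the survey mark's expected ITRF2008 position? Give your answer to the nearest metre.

Observed coordinate differences: Δφ = +0.00205°, Δλ = +0.00258°.
Converting to metres (1° lat = 111312 m, cos φ = 0.915600): observed ΔN = 228.2 m, observed ΔE = 262.9 m.
Subtracting the expected shift leaves a residual of 228.2 − (197.9) = 30.3 m north and 262.9 − (305.7) = -42.8 m east.
Residual distance = √(30.3² + (-42.8)²) = 52.4 m.

52 m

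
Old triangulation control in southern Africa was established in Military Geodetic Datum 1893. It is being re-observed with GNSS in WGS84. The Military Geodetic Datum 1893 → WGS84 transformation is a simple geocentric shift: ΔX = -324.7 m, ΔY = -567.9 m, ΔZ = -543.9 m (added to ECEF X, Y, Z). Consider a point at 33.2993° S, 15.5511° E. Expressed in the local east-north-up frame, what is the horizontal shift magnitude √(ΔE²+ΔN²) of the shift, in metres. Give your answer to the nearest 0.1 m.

846.0 m

The local east axis at (φ, λ) is (−sin λ, cos λ, 0), so ΔE = −sin(15.5511°)·(-324.7) + cos(15.5511°)·(-567.9) = -460.06 m.
The local north axis is (−sin φ cos λ, −sin φ sin λ, cos φ), giving ΔN = -171.738 − 83.589 − 454.599 = -709.93 m.
Horizontal magnitude = √(ΔE² + ΔN²) = √((-460.06)² + (-709.93)²) = 845.96 m.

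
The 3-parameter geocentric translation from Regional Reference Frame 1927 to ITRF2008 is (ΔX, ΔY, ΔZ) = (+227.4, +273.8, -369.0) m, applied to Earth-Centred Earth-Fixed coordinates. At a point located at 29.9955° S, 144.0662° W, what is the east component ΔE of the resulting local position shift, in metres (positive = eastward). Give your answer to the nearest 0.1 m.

The local east axis at (φ, λ) is (−sin λ, cos λ, 0), so ΔE = −sin(-144.0662°)·227.4 + cos(-144.0662°)·273.8 = -88.24 m.

ΔE = -88.2 m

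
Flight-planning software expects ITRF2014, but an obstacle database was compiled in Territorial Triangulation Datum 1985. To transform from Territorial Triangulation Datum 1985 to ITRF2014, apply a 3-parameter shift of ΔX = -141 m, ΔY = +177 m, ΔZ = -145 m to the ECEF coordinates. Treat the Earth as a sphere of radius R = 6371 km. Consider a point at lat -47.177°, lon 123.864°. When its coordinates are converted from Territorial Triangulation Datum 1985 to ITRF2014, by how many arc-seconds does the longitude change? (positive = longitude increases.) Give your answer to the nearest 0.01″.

sin φ = -0.733457, cos φ = 0.679736, sin λ = 0.830363, cos λ = -0.557223.
East component: ΔE = −sin λ·ΔX + cos λ·ΔY = −(0.830363)(-141) + (-0.557223)(177) = 18.45 m.
1° of latitude spans πR/180 = 111195 m; at latitude φ, 1° of longitude spans that × cos φ = 75583.2 m, so Δλ = 18.45 / 75583.2 × 3600 = 0.879″.

Δλ = 0.88″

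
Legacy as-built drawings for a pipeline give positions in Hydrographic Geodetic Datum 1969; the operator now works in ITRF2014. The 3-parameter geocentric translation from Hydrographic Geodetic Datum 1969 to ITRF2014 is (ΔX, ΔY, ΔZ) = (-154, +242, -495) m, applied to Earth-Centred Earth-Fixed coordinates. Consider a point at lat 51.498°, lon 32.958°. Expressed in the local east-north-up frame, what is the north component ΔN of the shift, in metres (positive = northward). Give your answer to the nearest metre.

The local north axis is (−sin φ cos λ, −sin φ sin λ, cos φ), giving ΔN = 101.123 − 103.031 − 308.158 = -310.07 m.

ΔN = -310 m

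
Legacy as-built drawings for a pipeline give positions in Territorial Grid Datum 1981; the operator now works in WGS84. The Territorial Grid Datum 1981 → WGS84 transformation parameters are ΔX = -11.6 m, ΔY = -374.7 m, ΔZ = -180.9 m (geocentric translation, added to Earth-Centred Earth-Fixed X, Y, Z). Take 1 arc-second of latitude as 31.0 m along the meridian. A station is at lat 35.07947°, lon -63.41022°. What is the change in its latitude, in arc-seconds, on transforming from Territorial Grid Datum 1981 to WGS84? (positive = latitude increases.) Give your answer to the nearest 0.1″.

sin φ = 0.574712, cos φ = 0.818356, sin λ = -0.894234, cos λ = 0.447600.
North component: ΔN = −sin φ cos λ·ΔX − sin φ sin λ·ΔY + cos φ·ΔZ = −(0.574712)(0.447600)(-11.6) − (0.574712)(-0.894234)(-374.7) + (0.818356)(-180.9) = -337.63 m.
1° of latitude spans 3600 × 31.00 = 111600 m, so Δφ = -337.63 / 111600 × 3600 = -10.891″.

Δφ = -10.9″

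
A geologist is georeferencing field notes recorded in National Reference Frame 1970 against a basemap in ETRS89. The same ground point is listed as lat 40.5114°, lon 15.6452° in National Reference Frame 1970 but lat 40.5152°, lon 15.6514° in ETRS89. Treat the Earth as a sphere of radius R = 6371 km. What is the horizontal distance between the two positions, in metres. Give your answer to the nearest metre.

Δφ = 40.5152° − 40.5114° = +0.0038°; Δλ = 15.6514° − 15.6452° = +0.0062°.
1° along a meridian = πR/180 = 111195 m.
ΔN = Δφ × 111195 = 422.5 m; ΔE = Δλ × 111195 × cos(40.5114°) = +0.0062 × 111195 × 0.760277 = 524.1 m.
Distance = √(ΔE² + ΔN²) = √(524.1² + 422.5²) = 673.2 m.

673 m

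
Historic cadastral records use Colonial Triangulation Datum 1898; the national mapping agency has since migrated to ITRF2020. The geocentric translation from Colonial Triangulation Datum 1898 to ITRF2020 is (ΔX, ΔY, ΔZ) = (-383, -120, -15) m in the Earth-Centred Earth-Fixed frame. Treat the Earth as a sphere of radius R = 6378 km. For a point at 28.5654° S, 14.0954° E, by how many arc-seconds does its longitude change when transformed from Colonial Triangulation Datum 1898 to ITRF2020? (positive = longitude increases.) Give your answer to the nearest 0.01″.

sin φ = -0.478162, cos φ = 0.878272, sin λ = 0.243537, cos λ = 0.969892.
East component: ΔE = −sin λ·ΔX + cos λ·ΔY = −(0.243537)(-383) + (0.969892)(-120) = -23.11 m.
1° of latitude spans πR/180 = 111317 m; at latitude φ, 1° of longitude spans that × cos φ = 97766.7 m, so Δλ = -23.11 / 97766.7 × 3600 = -0.851″.

Δλ = -0.85″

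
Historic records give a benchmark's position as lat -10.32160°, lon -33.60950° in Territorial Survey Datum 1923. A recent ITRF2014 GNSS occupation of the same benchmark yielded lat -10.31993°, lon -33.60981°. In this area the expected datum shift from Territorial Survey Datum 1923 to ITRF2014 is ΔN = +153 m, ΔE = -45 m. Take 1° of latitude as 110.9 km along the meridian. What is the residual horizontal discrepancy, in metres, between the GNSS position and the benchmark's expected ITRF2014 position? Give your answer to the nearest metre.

34 m

Observed coordinate differences: Δφ = +0.00167°, Δλ = -0.00031°.
Converting to metres (1° lat = 110900 m, cos φ = 0.983818): observed ΔN = 185.2 m, observed ΔE = -33.8 m.
Subtracting the expected shift leaves a residual of 185.2 − (153) = 32.2 m north and -33.8 − (-45) = 11.2 m east.
Residual distance = √(32.2² + 11.2²) = 34.1 m.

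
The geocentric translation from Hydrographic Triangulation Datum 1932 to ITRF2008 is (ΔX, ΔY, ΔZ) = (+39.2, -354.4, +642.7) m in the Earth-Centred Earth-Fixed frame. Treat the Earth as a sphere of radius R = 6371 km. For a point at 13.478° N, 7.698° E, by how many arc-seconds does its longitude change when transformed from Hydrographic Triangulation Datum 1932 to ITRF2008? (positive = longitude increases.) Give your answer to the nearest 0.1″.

Δλ = -11.9″

sin φ = 0.233072, cos φ = 0.972459, sin λ = 0.133952, cos λ = 0.990988.
East component: ΔE = −sin λ·ΔX + cos λ·ΔY = −(0.133952)(39.2) + (0.990988)(-354.4) = -356.46 m.
1° of latitude spans πR/180 = 111195 m; at latitude φ, 1° of longitude spans that × cos φ = 108132.6 m, so Δλ = -356.46 / 108132.6 × 3600 = -11.867″.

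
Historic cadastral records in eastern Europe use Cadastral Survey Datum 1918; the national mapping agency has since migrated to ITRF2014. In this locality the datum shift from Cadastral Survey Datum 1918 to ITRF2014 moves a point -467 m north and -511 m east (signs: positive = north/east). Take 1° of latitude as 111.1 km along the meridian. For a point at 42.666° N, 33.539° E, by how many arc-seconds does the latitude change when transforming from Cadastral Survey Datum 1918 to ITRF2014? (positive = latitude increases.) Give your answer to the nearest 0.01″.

Δφ = -15.13″

1° of latitude = 111.1 km, so Δφ = -467.0 / 111100 = -0.0042034° = -15.132″.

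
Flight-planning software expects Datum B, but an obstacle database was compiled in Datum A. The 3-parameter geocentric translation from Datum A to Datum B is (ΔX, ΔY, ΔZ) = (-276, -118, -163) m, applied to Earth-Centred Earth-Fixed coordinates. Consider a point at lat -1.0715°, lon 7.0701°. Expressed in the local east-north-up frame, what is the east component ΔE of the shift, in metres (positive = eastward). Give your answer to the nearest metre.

At φ = -1.0715°, λ = 7.0701°: sin φ = -0.018700, cos φ = 0.999825, sin λ = 0.123084, cos λ = 0.992396.
ΔE = −sin λ·ΔX + cos λ·ΔY = −(0.123084)·(-276) + (0.992396)·(-118) = -83.13 m.

ΔE = -83 m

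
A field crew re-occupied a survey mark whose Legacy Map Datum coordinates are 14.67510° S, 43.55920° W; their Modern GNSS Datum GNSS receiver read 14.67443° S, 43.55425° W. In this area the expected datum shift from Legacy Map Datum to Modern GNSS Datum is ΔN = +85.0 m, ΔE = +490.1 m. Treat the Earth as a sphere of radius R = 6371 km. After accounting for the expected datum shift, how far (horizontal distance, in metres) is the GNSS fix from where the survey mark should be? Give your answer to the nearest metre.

44 m

Observed coordinate differences: Δφ = +0.00067°, Δλ = +0.00495°.
Converting to metres (1° lat = 111195 m, cos φ = 0.967378): observed ΔN = 74.5 m, observed ΔE = 532.5 m.
Subtracting the expected shift leaves a residual of 74.5 − (85.0) = -10.5 m north and 532.5 − (490.1) = 42.4 m east.
Residual distance = √((-10.5)² + 42.4²) = 43.6 m.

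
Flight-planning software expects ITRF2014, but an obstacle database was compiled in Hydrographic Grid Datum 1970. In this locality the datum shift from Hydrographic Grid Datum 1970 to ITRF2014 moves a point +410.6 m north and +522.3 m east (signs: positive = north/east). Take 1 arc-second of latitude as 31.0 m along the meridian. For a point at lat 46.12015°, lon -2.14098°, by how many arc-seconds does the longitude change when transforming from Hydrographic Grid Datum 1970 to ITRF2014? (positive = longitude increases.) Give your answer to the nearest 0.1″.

Δλ = 24.3″

At latitude 46.12015°, cos φ = 0.693148.
1″ of longitude at this latitude = 31.00 × cos φ = 21.4876 m, so Δλ = 522.3 / 21.4876 = 24.307″.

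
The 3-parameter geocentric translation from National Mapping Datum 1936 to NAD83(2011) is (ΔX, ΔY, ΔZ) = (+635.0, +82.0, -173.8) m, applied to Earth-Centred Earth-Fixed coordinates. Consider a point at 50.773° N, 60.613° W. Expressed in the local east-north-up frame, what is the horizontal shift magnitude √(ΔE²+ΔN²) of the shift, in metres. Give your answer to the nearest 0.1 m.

663.2 m

The local east axis at (φ, λ) is (−sin λ, cos λ, 0), so ΔE = −sin(-60.613°)·635.0 + cos(-60.613°)·82.0 = 593.53 m.
The local north axis is (−sin φ cos λ, −sin φ sin λ, cos φ), giving ΔN = -241.379 + 55.347 − 109.910 = -295.94 m.
Horizontal magnitude = √(ΔE² + ΔN²) = √(593.53² + (-295.94)²) = 663.22 m.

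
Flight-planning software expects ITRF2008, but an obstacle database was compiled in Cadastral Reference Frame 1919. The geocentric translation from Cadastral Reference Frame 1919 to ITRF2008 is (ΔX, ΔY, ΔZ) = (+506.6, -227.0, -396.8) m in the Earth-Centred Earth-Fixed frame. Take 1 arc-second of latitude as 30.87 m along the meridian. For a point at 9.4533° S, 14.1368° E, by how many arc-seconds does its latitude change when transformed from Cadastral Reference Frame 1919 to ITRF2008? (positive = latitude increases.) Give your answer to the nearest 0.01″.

Δφ = -10.36″

sin φ = -0.164244, cos φ = 0.986420, sin λ = 0.244238, cos λ = 0.969715.
North component: ΔN = −sin φ cos λ·ΔX − sin φ sin λ·ΔY + cos φ·ΔZ = −(-0.164244)(0.969715)(506.6) − (-0.164244)(0.244238)(-227.0) + (0.986420)(-396.8) = -319.83 m.
1° of latitude spans 3600 × 30.87 = 111132 m, so Δφ = -319.83 / 111132 × 3600 = -10.361″.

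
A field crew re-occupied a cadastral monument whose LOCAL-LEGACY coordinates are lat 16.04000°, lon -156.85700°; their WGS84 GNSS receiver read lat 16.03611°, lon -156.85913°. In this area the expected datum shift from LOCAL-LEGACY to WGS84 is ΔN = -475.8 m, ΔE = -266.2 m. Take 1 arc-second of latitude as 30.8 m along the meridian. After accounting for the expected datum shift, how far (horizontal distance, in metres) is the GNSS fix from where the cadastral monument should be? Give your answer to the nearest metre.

Observed coordinate differences: Δφ = -0.00389°, Δλ = -0.00213°.
Converting to metres (1° lat = 110880 m, cos φ = 0.961069): observed ΔN = -431.3 m, observed ΔE = -227.0 m.
Subtracting the expected shift leaves a residual of -431.3 − (-475.8) = 44.5 m north and -227.0 − (-266.2) = 39.2 m east.
Residual distance = √(44.5² + 39.2²) = 59.3 m.

59 m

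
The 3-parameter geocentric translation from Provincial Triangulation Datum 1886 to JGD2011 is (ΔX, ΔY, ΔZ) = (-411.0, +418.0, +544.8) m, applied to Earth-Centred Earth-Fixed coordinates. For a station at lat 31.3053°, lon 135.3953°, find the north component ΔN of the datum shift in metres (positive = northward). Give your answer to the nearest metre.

ΔN = 161 m

At φ = 31.3053°, λ = 135.3953°: sin φ = 0.519598, cos φ = 0.854411, sin λ = 0.702211, cos λ = -0.711968.
ΔN = −sin φ cos λ·ΔX − sin φ sin λ·ΔY + cos φ·ΔZ = −(0.519598)(-0.711968)(-411.0) − (0.519598)(0.702211)(418.0) + (0.854411)(544.8) = 160.92 m.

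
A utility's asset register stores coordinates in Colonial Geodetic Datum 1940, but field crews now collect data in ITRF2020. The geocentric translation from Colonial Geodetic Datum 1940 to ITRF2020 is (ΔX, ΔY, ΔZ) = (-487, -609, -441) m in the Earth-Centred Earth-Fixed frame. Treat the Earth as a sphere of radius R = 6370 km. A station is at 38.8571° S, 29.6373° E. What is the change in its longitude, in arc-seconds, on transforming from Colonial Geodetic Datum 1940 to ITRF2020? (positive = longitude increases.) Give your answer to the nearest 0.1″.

Δλ = -12.0″

sin φ = -0.627380, cos φ = 0.778713, sin λ = 0.494508, cos λ = 0.869173.
East component: ΔE = −sin λ·ΔX + cos λ·ΔY = −(0.494508)(-487) + (0.869173)(-609) = -288.50 m.
1° of latitude spans πR/180 = 111177 m; at latitude φ, 1° of longitude spans that × cos φ = 86575.4 m, so Δλ = -288.50 / 86575.4 × 3600 = -11.997″.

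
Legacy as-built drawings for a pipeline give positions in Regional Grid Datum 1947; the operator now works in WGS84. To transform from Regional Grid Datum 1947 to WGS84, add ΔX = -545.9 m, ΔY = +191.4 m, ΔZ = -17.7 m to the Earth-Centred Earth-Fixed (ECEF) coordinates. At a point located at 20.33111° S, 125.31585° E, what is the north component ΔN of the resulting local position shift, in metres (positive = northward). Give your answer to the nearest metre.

ΔN = 147 m

The local north axis is (−sin φ cos λ, −sin φ sin λ, cos φ), giving ΔN = 109.645 + 54.263 − 16.597 = 147.31 m.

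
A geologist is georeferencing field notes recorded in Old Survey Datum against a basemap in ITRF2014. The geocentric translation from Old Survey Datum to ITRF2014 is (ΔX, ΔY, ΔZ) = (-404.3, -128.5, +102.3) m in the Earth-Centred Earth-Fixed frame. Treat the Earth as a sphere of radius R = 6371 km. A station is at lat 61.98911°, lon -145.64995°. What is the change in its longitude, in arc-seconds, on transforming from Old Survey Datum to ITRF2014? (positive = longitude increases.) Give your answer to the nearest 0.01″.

Δλ = -8.41″

sin φ = 0.882858, cos φ = 0.469639, sin λ = -0.564247, cos λ = -0.825606.
East component: ΔE = −sin λ·ΔX + cos λ·ΔY = −(-0.564247)(-404.3) + (-0.825606)(-128.5) = -122.03 m.
1° of latitude spans πR/180 = 111195 m; at latitude φ, 1° of longitude spans that × cos φ = 52221.5 m, so Δλ = -122.03 / 52221.5 × 3600 = -8.413″.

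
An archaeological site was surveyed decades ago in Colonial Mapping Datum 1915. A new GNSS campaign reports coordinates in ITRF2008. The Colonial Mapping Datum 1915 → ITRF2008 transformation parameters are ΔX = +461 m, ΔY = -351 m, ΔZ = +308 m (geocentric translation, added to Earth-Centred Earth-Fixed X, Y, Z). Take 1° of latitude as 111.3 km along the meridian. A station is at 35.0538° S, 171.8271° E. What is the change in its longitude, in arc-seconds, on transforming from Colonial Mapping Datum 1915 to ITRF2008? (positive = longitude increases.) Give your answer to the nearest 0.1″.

Δλ = 11.1″

sin φ = -0.574345, cos φ = 0.818613, sin λ = 0.142161, cos λ = -0.989844.
East component: ΔE = −sin λ·ΔX + cos λ·ΔY = −(0.142161)(461) + (-0.989844)(-351) = 281.90 m.
1° of latitude spans 111300 m; at latitude φ, 1° of longitude spans that × cos φ = 91111.6 m, so Δλ = 281.90 / 91111.6 × 3600 = 11.138″.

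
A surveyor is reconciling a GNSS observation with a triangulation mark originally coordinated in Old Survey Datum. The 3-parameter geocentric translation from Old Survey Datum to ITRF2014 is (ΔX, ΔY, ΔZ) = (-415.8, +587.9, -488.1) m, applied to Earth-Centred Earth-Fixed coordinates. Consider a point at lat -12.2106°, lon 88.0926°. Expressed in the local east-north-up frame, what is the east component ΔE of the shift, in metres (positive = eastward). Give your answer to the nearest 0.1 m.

ΔE = 435.1 m

At φ = -12.2106°, λ = 88.0926°: sin φ = -0.211506, cos φ = 0.977377, sin λ = 0.999446, cos λ = 0.033284.
ΔE = −sin λ·ΔX + cos λ·ΔY = −(0.999446)·(-415.8) + (0.033284)·(587.9) = 435.14 m.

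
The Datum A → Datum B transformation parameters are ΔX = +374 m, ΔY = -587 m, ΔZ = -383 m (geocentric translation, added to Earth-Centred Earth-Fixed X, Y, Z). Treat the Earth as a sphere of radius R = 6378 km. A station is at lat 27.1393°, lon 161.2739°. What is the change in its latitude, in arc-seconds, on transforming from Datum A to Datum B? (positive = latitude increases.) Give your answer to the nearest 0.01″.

sin φ = 0.456155, cos φ = 0.889900, sin λ = 0.321044, cos λ = -0.947064.
North component: ΔN = −sin φ cos λ·ΔX − sin φ sin λ·ΔY + cos φ·ΔZ = −(0.456155)(-0.947064)(374) − (0.456155)(0.321044)(-587) + (0.889900)(-383) = -93.30 m.
1° of latitude spans πR/180 = 111317 m, so Δφ = -93.30 / 111317 × 3600 = -3.017″.

Δφ = -3.02″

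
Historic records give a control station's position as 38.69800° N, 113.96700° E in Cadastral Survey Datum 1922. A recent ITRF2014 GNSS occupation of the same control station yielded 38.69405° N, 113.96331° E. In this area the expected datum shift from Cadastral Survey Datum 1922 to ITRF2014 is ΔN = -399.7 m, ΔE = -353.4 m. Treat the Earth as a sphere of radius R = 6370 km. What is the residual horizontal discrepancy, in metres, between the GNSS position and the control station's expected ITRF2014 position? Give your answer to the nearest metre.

Observed coordinate differences: Δφ = -0.00395°, Δλ = -0.00369°.
Converting to metres (1° lat = 111177 m, cos φ = 0.780452): observed ΔN = -439.2 m, observed ΔE = -320.2 m.
Subtracting the expected shift leaves a residual of -439.2 − (-399.7) = -39.5 m north and -320.2 − (-353.4) = 33.2 m east.
Residual distance = √((-39.5)² + 33.2²) = 51.6 m.

52 m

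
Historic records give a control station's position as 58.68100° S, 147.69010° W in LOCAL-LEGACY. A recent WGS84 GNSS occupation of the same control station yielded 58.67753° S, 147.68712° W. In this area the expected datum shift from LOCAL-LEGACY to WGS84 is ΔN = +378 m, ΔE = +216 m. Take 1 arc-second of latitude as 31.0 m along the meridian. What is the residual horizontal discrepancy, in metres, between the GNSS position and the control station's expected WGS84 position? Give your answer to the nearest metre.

Observed coordinate differences: Δφ = +0.00347°, Δλ = +0.00298°.
Converting to metres (1° lat = 111600 m, cos φ = 0.519802): observed ΔN = 387.3 m, observed ΔE = 172.9 m.
Subtracting the expected shift leaves a residual of 387.3 − (378) = 9.3 m north and 172.9 − (216) = -43.1 m east.
Residual distance = √(9.3² + (-43.1)²) = 44.1 m.

44 m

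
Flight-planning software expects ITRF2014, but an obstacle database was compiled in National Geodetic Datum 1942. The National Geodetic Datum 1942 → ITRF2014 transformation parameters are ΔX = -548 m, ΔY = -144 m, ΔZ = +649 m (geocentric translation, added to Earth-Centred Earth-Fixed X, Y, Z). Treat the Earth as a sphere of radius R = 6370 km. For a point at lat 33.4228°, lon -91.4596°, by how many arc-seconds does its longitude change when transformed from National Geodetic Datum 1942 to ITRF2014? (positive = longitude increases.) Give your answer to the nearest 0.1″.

Δλ = -21.1″

sin φ = 0.550813, cos φ = 0.834629, sin λ = -0.999676, cos λ = -0.025472.
East component: ΔE = −sin λ·ΔX + cos λ·ΔY = −(-0.999676)(-548) + (-0.025472)(-144) = -544.15 m.
1° of latitude spans πR/180 = 111177 m; at latitude φ, 1° of longitude spans that × cos φ = 92791.9 m, so Δλ = -544.15 / 92791.9 × 3600 = -21.111″.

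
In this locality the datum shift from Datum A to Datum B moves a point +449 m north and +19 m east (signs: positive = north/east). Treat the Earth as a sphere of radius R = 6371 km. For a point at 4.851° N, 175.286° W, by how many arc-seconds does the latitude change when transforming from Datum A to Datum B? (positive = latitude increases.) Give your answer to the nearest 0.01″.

On a sphere of radius R, 1 rad of latitude = R, so Δφ = ΔN / R = 449.0 / 6371000 = 7.0476e-05 rad = 14.537″.

Δφ = 14.54″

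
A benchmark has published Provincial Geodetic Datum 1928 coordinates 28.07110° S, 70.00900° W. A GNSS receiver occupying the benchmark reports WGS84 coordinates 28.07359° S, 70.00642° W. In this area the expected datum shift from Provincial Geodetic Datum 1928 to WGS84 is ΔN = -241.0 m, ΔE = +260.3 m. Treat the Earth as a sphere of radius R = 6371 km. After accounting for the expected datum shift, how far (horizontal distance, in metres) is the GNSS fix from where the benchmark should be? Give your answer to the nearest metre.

37 m

Observed coordinate differences: Δφ = -0.00249°, Δλ = +0.00258°.
Converting to metres (1° lat = 111195 m, cos φ = 0.882364): observed ΔN = -276.9 m, observed ΔE = 253.1 m.
Subtracting the expected shift leaves a residual of -276.9 − (-241.0) = -35.9 m north and 253.1 − (260.3) = -7.2 m east.
Residual distance = √((-35.9)² + (-7.2)²) = 36.6 m.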